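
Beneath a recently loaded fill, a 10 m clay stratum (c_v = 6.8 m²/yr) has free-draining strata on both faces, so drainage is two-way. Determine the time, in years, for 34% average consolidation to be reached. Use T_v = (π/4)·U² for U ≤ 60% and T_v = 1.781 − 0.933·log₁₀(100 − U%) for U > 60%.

t ≈ 0.334 years

Drainage path length: H_d = H/2 = 5 m (double drainage).
U ≤ 60%: T_v = (π/4)·U² = (π/4)×0.34² = 0.090792.
t = T_v·H_d²/c_v = 0.090792×5²/6.8 = 0.3338 years.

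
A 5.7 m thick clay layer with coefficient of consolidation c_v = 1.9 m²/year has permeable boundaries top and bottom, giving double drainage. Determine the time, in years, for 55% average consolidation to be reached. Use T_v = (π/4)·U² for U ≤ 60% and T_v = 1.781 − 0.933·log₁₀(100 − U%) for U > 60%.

t ≈ 1.02 years

Drainage path length: H_d = H/2 = 2.85 m (double drainage).
U ≤ 60%: T_v = (π/4)·U² = (π/4)×0.55² = 0.23758.
t = T_v·H_d²/c_v = 0.23758×2.85²/1.9 = 1.016 years.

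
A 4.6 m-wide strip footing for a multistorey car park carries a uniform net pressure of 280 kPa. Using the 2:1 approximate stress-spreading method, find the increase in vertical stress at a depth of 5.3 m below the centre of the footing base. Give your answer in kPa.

By the 2:1 method the load spreads at 1 horizontal : 2 vertical, so at depth z the loaded area has grown by z in each plan dimension:
Δσ = qB/(B+z) = 280×4.6/(4.6+5.3) = 130.1 kPa

Δσ_z ≈ 130 kPa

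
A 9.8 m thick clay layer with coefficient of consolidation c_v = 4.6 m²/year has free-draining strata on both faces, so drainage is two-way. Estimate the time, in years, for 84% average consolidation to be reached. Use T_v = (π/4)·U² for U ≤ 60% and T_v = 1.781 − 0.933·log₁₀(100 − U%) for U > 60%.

t ≈ 3.43 years

Drainage path length: H_d = H/2 = 4.9 m (double drainage).
U > 60%: T_v = 1.781 − 0.933·log₁₀(100 − 84) = 0.65756.
t = T_v·H_d²/c_v = 0.65756×4.9²/4.6 = 3.432 years.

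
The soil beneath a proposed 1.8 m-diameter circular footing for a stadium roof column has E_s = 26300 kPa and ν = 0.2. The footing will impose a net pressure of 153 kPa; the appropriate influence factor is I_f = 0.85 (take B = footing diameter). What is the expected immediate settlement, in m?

S_e ≈ 0.00854 m

Immediate (elastic) settlement: S_e = q·B·(1−ν²)/E_s · I_f.
S_e = 153 × 1.8 × (1 − 0.2²) / 26300 × 0.85
    = 153 × 1.8 × 0.96 / 26300 × 0.85
    = 0.008545 m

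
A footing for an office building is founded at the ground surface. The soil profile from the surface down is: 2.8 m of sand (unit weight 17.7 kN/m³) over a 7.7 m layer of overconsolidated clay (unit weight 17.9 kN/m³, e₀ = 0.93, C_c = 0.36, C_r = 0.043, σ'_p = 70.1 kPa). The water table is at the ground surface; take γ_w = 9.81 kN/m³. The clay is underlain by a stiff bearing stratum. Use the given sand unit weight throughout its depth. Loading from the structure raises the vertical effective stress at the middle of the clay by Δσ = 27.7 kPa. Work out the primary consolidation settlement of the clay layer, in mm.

Mid-depth of clay below the ground surface: z = 2.8 + 7.7/2 = 6.65 m.
Total vertical stress at mid-clay: σ_v = 17.7×2.8 + 17.9×3.85 = 118.47 kPa.
Pore pressure: u = 9.81×(6.65 − 0) = 65.237 kPa.
Initial effective stress: σ'_0 = σ_v − u = 118.47 − 65.237 = 53.233 kPa.
Final effective stress: σ'_f = 53.233 + 27.7 = 80.933 kPa.
σ'_f = 80.933 > σ'_p = 70.1 kPa, so the stress path crosses the preconsolidation pressure — recompression up to σ'_p, then virgin compression beyond:
S_c = H/(1+e₀)·[C_r·log₁₀(σ'_p/σ'_0) + C_c·log₁₀(σ'_f/σ'_p)]
    = 7.7/1.93 × [0.043×log₁₀(70.1/53.233) + 0.36×log₁₀(80.933/70.1)]
    = 3.9896 × [0.0051401 + 0.022467] = 0.1101 m

S_c ≈ 110 mm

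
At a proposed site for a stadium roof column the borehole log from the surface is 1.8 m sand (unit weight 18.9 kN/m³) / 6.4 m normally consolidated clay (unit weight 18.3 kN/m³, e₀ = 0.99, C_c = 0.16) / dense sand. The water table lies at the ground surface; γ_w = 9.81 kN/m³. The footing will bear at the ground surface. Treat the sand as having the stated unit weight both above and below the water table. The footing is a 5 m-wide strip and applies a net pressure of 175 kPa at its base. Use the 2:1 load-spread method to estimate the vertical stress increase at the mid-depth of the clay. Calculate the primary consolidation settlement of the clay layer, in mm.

Mid-depth of clay below the ground surface: z = 1.8 + 6.4/2 = 5 m.
Total vertical stress at mid-clay: σ_v = 18.9×1.8 + 18.3×3.2 = 92.58 kPa.
Pore pressure: u = 9.81×(5 − 0) = 49.05 kPa.
Initial effective stress: σ'_0 = σ_v − u = 92.58 − 49.05 = 43.53 kPa.
Stress increase at mid-clay by the 2:1 spreading method:
Δσ = qB/(B+z) = 175×5/(5+5) = 87.5 kPa
Final effective stress: σ'_f = σ'_0 + Δσ = 43.53 + 87.5 = 131.03 kPa.
Normally consolidated clay, so the full stress increment lies on the virgin compression line:
S_c = C_c·H/(1+e₀)·log₁₀(σ'_f/σ'_0) = 0.16×6.4/(1+0.99)×log₁₀(131.03/43.53)
    = 0.51457 × 0.47858 = 0.2463 m

S_c ≈ 246 mm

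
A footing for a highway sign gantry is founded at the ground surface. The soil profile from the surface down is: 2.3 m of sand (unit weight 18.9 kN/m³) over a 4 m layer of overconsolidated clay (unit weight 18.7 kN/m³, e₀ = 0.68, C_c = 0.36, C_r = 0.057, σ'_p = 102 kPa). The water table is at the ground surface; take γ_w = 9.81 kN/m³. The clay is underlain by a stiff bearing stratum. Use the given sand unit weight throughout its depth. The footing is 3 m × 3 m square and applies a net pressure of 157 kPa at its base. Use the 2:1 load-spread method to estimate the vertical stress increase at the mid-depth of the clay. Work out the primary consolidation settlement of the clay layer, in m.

S_c ≈ 0.0308 m

Mid-depth of clay below the ground surface: z = 2.3 + 4/2 = 4.3 m.
Total vertical stress at mid-clay: σ_v = 18.9×2.3 + 18.7×2 = 80.87 kPa.
Pore pressure: u = 9.81×(4.3 − 0) = 42.183 kPa.
Initial effective stress: σ'_0 = σ_v − u = 80.87 − 42.183 = 38.687 kPa.
Stress increase at mid-clay by the 2:1 spreading method:
Δσ = qBL/((B+z)(L+z)) = 157×3×3/((3+4.3)(3+4.3)) = 26.515 kPa
Final effective stress: σ'_f = 38.687 + 26.515 = 65.202 kPa.
σ'_f = 65.202 ≤ σ'_p = 102 kPa, so the clay remains overconsolidated and only the recompression index applies:
S_c = C_r·H/(1+e₀)·log₁₀(σ'_f/σ'_0) = 0.057×4/1.68×log₁₀(65.202/38.687)
    = 0.13572 × 0.2267 = 0.03077 m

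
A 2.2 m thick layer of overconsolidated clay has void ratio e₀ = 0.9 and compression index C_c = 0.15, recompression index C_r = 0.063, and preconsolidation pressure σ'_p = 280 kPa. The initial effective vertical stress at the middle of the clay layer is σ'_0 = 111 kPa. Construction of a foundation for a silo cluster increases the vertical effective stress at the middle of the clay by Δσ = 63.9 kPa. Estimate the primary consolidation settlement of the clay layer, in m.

Final effective stress: σ'_f = 111 + 63.9 = 174.9 kPa.
σ'_f = 174.9 ≤ σ'_p = 280 kPa, so the clay remains overconsolidated and only the recompression index applies:
S_c = C_r·H/(1+e₀)·log₁₀(σ'_f/σ'_0) = 0.063×2.2/1.9×log₁₀(174.9/111)
    = 0.072948 × 0.19747 = 0.0144 m

S_c ≈ 0.0144 m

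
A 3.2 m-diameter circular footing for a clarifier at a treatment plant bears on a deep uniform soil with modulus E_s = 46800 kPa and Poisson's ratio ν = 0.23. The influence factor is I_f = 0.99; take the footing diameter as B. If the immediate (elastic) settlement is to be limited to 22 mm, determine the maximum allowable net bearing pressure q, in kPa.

q ≈ 343 kPa

S_e = q·B·(1−ν²)/E_s · I_f  ⇒  q = S_e·E_s / (B·(1−ν²)·I_f).
q = 0.022 × 46800 / (3.2 × 0.9471 × 0.99) = 343.2 kPa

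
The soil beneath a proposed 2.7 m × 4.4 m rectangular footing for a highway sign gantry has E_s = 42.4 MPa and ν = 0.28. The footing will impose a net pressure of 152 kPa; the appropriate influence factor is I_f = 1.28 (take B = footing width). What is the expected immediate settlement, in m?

S_e ≈ 0.0114 m

Immediate (elastic) settlement: S_e = q·B·(1−ν²)/E_s · I_f.
E_s = 42.4 MPa = 42400 kPa.
S_e = 152 × 2.7 × (1 − 0.28²) / 42400 × 1.28
    = 152 × 2.7 × 0.9216 / 42400 × 1.28
    = 0.01142 m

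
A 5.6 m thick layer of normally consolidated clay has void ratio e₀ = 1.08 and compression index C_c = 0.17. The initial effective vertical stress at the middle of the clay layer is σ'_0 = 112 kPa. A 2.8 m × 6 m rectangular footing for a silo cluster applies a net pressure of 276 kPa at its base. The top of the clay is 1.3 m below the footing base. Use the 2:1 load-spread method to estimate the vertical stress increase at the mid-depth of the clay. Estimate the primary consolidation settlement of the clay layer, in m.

S_c ≈ 0.0927 m

Mid-depth of clay below the footing base: z = 1.3 + 5.6/2 = 4.1 m.
Stress increase at mid-clay by the 2:1 spreading method:
Δσ = qBL/((B+z)(L+z)) = 276×2.8×6/((2.8+4.1)(6+4.1)) = 66.535 kPa
Final effective stress: σ'_f = σ'_0 + Δσ = 112 + 66.535 = 178.53 kPa.
Normally consolidated clay, so the full stress increment lies on the virgin compression line:
S_c = C_c·H/(1+e₀)·log₁₀(σ'_f/σ'_0) = 0.17×5.6/(1+1.08)×log₁₀(178.53/112)
    = 0.45769 × 0.20249 = 0.09268 m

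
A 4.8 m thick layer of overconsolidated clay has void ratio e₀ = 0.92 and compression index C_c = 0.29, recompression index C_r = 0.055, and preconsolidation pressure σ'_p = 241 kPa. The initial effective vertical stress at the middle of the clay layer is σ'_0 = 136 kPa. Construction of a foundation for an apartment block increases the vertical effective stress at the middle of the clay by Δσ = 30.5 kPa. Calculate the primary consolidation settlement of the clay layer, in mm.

S_c ≈ 12.1 mm

Final effective stress: σ'_f = 136 + 30.5 = 166.5 kPa.
σ'_f = 166.5 ≤ σ'_p = 241 kPa, so the clay remains overconsolidated and only the recompression index applies:
S_c = C_r·H/(1+e₀)·log₁₀(σ'_f/σ'_0) = 0.055×4.8/1.92×log₁₀(166.5/136)
    = 0.1375 × 0.087875 = 0.01208 m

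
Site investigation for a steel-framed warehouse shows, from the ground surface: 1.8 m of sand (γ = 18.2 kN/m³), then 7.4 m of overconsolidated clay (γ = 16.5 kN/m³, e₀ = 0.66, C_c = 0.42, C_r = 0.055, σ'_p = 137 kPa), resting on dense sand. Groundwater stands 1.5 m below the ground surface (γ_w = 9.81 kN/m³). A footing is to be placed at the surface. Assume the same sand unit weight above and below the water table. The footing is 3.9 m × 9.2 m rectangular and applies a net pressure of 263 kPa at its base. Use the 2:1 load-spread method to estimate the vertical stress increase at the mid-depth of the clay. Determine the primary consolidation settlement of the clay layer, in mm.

Mid-depth of clay below the ground surface: z = 1.8 + 7.4/2 = 5.5 m.
Total vertical stress at mid-clay: σ_v = 18.2×1.8 + 16.5×3.7 = 93.81 kPa.
Pore pressure: u = 9.81×(5.5 − 1.5) = 39.24 kPa.
Initial effective stress: σ'_0 = σ_v − u = 93.81 − 39.24 = 54.57 kPa.
Stress increase at mid-clay by the 2:1 spreading method:
Δσ = qBL/((B+z)(L+z)) = 263×3.9×9.2/((3.9+5.5)(9.2+5.5)) = 68.291 kPa
Final effective stress: σ'_f = 54.57 + 68.291 = 122.86 kPa.
σ'_f = 122.86 ≤ σ'_p = 137 kPa, so the clay remains overconsolidated and only the recompression index applies:
S_c = C_r·H/(1+e₀)·log₁₀(σ'_f/σ'_0) = 0.055×7.4/1.66×log₁₀(122.86/54.57)
    = 0.24518 × 0.35246 = 0.08642 m

S_c ≈ 86.4 mm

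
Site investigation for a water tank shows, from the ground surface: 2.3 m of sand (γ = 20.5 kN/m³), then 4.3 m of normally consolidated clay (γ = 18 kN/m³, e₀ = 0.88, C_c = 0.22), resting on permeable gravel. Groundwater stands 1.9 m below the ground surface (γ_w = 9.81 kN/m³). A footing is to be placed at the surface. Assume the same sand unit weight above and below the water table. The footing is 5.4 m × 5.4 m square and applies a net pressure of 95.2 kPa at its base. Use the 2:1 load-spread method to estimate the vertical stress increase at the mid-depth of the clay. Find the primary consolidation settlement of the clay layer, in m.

S_c ≈ 0.0842 m

Mid-depth of clay below the ground surface: z = 2.3 + 4.3/2 = 4.45 m.
Total vertical stress at mid-clay: σ_v = 20.5×2.3 + 18×2.15 = 85.85 kPa.
Pore pressure: u = 9.81×(4.45 − 1.9) = 25.015 kPa.
Initial effective stress: σ'_0 = σ_v − u = 85.85 − 25.015 = 60.835 kPa.
Stress increase at mid-clay by the 2:1 spreading method:
Δσ = qBL/((B+z)(L+z)) = 95.2×5.4×5.4/((5.4+4.45)(5.4+4.45)) = 28.612 kPa
Final effective stress: σ'_f = σ'_0 + Δσ = 60.835 + 28.612 = 89.447 kPa.
Normally consolidated clay, so the full stress increment lies on the virgin compression line:
S_c = C_c·H/(1+e₀)·log₁₀(σ'_f/σ'_0) = 0.22×4.3/(1+0.88)×log₁₀(89.447/60.835)
    = 0.50319 × 0.16741 = 0.08424 m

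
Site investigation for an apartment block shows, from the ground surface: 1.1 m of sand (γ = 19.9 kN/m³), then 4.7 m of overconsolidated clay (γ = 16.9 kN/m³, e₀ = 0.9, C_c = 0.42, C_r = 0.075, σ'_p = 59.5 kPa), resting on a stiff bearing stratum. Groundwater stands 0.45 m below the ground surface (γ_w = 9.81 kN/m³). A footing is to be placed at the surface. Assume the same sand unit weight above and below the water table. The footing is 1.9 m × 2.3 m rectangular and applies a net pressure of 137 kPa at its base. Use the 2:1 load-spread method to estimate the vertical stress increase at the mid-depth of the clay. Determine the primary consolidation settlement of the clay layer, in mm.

Mid-depth of clay below the ground surface: z = 1.1 + 4.7/2 = 3.45 m.
Total vertical stress at mid-clay: σ_v = 19.9×1.1 + 16.9×2.35 = 61.605 kPa.
Pore pressure: u = 9.81×(3.45 − 0.45) = 29.43 kPa.
Initial effective stress: σ'_0 = σ_v − u = 61.605 − 29.43 = 32.175 kPa.
Stress increase at mid-clay by the 2:1 spreading method:
Δσ = qBL/((B+z)(L+z)) = 137×1.9×2.3/((1.9+3.45)(2.3+3.45)) = 19.462 kPa
Final effective stress: σ'_f = 32.175 + 19.462 = 51.637 kPa.
σ'_f = 51.637 ≤ σ'_p = 59.5 kPa, so the clay remains overconsolidated and only the recompression index applies:
S_c = C_r·H/(1+e₀)·log₁₀(σ'_f/σ'_0) = 0.075×4.7/1.9×log₁₀(51.637/32.175)
    = 0.18553 × 0.20544 = 0.03811 m

S_c ≈ 38.1 mm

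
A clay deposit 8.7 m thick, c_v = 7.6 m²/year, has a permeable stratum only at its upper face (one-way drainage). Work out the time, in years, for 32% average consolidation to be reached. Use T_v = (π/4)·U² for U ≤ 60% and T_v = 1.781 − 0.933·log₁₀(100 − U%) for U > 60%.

Drainage path length: H_d = H = 8.7 m (single drainage).
U ≤ 60%: T_v = (π/4)·U² = (π/4)×0.32² = 0.080425.
t = T_v·H_d²/c_v = 0.080425×8.7²/7.6 = 0.801 years.

t ≈ 0.801 years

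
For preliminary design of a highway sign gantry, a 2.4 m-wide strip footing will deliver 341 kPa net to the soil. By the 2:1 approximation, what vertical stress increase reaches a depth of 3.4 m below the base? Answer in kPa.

By the 2:1 method the load spreads at 1 horizontal : 2 vertical, so at depth z the loaded area has grown by z in each plan dimension:
Δσ = qB/(B+z) = 341×2.4/(2.4+3.4) = 141.1 kPa

Δσ_z ≈ 141 kPa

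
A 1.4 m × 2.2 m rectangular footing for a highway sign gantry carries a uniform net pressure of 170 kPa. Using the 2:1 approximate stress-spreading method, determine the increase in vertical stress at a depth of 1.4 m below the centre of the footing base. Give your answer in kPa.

Δσ_z ≈ 51.9 kPa

By the 2:1 method the load spreads at 1 horizontal : 2 vertical, so at depth z the loaded area has grown by z in each plan dimension:
Δσ = qBL/((B+z)(L+z)) = 170×1.4×2.2/((1.4+1.4)(2.2+1.4)) = 51.944 kPa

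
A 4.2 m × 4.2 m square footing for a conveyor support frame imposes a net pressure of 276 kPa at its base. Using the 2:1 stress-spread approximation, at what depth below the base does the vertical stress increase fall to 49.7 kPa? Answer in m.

z ≈ 5.7 m

2:1 spreading — at depth z the loaded area has grown by z in each plan dimension:
qB²/(B+z)² = Δσ_z ⇒ z = B(√(q/Δσ_z) − 1) = 4.2×(√(276/49.7) − 1) = 5.698 m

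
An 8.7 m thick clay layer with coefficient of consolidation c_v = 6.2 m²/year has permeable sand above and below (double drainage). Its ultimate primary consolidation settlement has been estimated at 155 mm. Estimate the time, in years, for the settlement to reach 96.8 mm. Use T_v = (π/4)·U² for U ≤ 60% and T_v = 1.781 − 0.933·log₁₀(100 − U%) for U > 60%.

t ≈ 0.952 years

Drainage path length: H_d = H/2 = 4.35 m (double drainage).
U = S(t)/S_ult = 96.8/155 = 0.6245.
U > 60%: T_v = 1.781 − 0.933·log₁₀(100 − 62.452) = 0.31191.
t = T_v·H_d²/c_v = 0.31191×4.35²/6.2 = 0.952 years.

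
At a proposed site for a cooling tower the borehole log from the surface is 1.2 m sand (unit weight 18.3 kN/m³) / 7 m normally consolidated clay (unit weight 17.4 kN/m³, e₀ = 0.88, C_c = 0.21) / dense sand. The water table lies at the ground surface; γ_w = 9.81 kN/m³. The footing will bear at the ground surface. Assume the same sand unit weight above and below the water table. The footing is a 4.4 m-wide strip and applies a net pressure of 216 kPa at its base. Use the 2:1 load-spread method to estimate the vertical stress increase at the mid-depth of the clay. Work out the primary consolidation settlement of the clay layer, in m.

S_c ≈ 0.457 m

Mid-depth of clay below the ground surface: z = 1.2 + 7/2 = 4.7 m.
Total vertical stress at mid-clay: σ_v = 18.3×1.2 + 17.4×3.5 = 82.86 kPa.
Pore pressure: u = 9.81×(4.7 − 0) = 46.107 kPa.
Initial effective stress: σ'_0 = σ_v − u = 82.86 − 46.107 = 36.753 kPa.
Stress increase at mid-clay by the 2:1 spreading method:
Δσ = qB/(B+z) = 216×4.4/(4.4+4.7) = 104.44 kPa
Final effective stress: σ'_f = σ'_0 + Δσ = 36.753 + 104.44 = 141.19 kPa.
Normally consolidated clay, so the full stress increment lies on the virgin compression line:
S_c = C_c·H/(1+e₀)·log₁₀(σ'_f/σ'_0) = 0.21×7/(1+0.88)×log₁₀(141.19/36.753)
    = 0.78191 × 0.58451 = 0.457 m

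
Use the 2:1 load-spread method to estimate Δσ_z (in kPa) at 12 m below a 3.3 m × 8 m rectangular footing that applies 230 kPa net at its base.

Δσ_z ≈ 19.8 kPa

By the 2:1 method the load spreads at 1 horizontal : 2 vertical, so at depth z the loaded area has grown by z in each plan dimension:
Δσ = qBL/((B+z)(L+z)) = 230×3.3×8/((3.3+12)(8+12)) = 19.843 kPa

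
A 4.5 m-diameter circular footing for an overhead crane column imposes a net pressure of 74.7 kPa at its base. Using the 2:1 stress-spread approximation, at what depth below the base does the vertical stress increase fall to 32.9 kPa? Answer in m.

z ≈ 2.28 m

2:1 spreading — at depth z the loaded area has grown by z in each plan dimension:
qD²/(D+z)² = Δσ_z ⇒ z = D(√(q/Δσ_z) − 1) = 4.5×(√(74.7/32.9) − 1) = 2.281 m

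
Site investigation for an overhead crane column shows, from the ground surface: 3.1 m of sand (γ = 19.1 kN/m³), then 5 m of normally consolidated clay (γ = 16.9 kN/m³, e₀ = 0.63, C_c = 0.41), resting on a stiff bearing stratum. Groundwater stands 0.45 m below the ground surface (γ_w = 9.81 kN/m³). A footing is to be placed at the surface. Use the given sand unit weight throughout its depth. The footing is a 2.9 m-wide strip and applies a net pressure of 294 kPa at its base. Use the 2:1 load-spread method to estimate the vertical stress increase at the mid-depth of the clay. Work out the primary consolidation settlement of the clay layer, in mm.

S_c ≈ 594 mm

Mid-depth of clay below the ground surface: z = 3.1 + 5/2 = 5.6 m.
Total vertical stress at mid-clay: σ_v = 19.1×3.1 + 16.9×2.5 = 101.46 kPa.
Pore pressure: u = 9.81×(5.6 − 0.45) = 50.522 kPa.
Initial effective stress: σ'_0 = σ_v − u = 101.46 − 50.522 = 50.938 kPa.
Stress increase at mid-clay by the 2:1 spreading method:
Δσ = qB/(B+z) = 294×2.9/(2.9+5.6) = 100.31 kPa
Final effective stress: σ'_f = σ'_0 + Δσ = 50.938 + 100.31 = 151.25 kPa.
Normally consolidated clay, so the full stress increment lies on the virgin compression line:
S_c = C_c·H/(1+e₀)·log₁₀(σ'_f/σ'_0) = 0.41×5/(1+0.63)×log₁₀(151.25/50.938)
    = 1.2577 × 0.47265 = 0.5945 m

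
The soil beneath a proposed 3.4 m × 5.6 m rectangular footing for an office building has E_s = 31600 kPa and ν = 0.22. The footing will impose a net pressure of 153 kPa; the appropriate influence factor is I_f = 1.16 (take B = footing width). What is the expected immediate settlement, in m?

Immediate (elastic) settlement: S_e = q·B·(1−ν²)/E_s · I_f.
S_e = 153 × 3.4 × (1 − 0.22²) / 31600 × 1.16
    = 153 × 3.4 × 0.9516 / 31600 × 1.16
    = 0.01817 m

S_e ≈ 0.0182 m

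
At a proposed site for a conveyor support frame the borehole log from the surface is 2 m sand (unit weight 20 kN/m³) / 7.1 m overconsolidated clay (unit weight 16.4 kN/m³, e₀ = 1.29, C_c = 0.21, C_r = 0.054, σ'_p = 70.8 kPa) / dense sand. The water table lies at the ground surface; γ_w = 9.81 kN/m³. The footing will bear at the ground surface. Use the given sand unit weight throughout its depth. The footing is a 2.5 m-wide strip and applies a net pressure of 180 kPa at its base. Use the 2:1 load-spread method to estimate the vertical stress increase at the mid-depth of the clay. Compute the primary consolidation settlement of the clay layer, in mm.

Mid-depth of clay below the ground surface: z = 2 + 7.1/2 = 5.55 m.
Total vertical stress at mid-clay: σ_v = 20×2 + 16.4×3.55 = 98.22 kPa.
Pore pressure: u = 9.81×(5.55 − 0) = 54.446 kPa.
Initial effective stress: σ'_0 = σ_v − u = 98.22 − 54.446 = 43.774 kPa.
Stress increase at mid-clay by the 2:1 spreading method:
Δσ = qB/(B+z) = 180×2.5/(2.5+5.55) = 55.901 kPa
Final effective stress: σ'_f = 43.774 + 55.901 = 99.675 kPa.
σ'_f = 99.675 > σ'_p = 70.8 kPa, so the stress path crosses the preconsolidation pressure — recompression up to σ'_p, then virgin compression beyond:
S_c = H/(1+e₀)·[C_r·log₁₀(σ'_p/σ'_0) + C_c·log₁₀(σ'_f/σ'_p)]
    = 7.1/2.29 × [0.054×log₁₀(70.8/43.774) + 0.21×log₁₀(99.675/70.8)]
    = 3.1004 × [0.011276 + 0.031196] = 0.1317 m

S_c ≈ 132 mm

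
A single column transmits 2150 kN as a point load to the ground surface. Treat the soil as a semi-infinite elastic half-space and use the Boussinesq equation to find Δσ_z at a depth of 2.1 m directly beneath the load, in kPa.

Δσ_z ≈ 233 kPa

Boussinesq vertical stress below a point load on an elastic half-space:
Δσ_z = 3P/(2πz²) · [1 + (r/z)²]^(−5/2)
r/z = 0/2.1 = 0; [1+(r/z)²]^(−5/2) = 1.
Δσ_z = 3×2150/(2π×2.1²) × 1 = 232.78 × 1 = 232.8 kPa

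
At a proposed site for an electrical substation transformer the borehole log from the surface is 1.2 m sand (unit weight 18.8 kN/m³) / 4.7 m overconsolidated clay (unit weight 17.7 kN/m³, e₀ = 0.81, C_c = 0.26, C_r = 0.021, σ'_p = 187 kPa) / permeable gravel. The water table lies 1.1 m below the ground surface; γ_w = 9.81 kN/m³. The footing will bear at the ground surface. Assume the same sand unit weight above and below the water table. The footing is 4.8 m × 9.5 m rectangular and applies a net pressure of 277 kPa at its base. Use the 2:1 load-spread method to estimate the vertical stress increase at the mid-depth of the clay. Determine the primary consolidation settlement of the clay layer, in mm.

Mid-depth of clay below the ground surface: z = 1.2 + 4.7/2 = 3.55 m.
Total vertical stress at mid-clay: σ_v = 18.8×1.2 + 17.7×2.35 = 64.155 kPa.
Pore pressure: u = 9.81×(3.55 − 1.1) = 24.035 kPa.
Initial effective stress: σ'_0 = σ_v − u = 64.155 − 24.035 = 40.12 kPa.
Stress increase at mid-clay by the 2:1 spreading method:
Δσ = qBL/((B+z)(L+z)) = 277×4.8×9.5/((4.8+3.55)(9.5+3.55)) = 115.92 kPa
Final effective stress: σ'_f = 40.12 + 115.92 = 156.04 kPa.
σ'_f = 156.04 ≤ σ'_p = 187 kPa, so the clay remains overconsolidated and only the recompression index applies:
S_c = C_r·H/(1+e₀)·log₁₀(σ'_f/σ'_0) = 0.021×4.7/1.81×log₁₀(156.04/40.12)
    = 0.054531 × 0.58988 = 0.03217 m

S_c ≈ 32.2 mm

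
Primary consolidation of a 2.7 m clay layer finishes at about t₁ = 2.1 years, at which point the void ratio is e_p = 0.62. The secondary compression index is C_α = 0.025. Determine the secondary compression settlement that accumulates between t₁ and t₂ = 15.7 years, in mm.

S_s ≈ 36.4 mm

Secondary compression: S_s = C_α·H/(1+e_p)·log₁₀(t₂/t₁)
S_s = 0.025×2.7/(1+0.62)×log₁₀(15.7/2.1)
    = 0.04167 × 0.8737 = 0.0364 m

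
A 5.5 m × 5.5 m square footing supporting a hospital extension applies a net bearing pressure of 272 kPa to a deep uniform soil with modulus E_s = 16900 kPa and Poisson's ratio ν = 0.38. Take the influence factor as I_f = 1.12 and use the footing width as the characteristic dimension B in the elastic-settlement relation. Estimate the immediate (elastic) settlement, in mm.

Immediate (elastic) settlement: S_e = q·B·(1−ν²)/E_s · I_f.
S_e = 272 × 5.5 × (1 − 0.38²) / 16900 × 1.12
    = 272 × 5.5 × 0.8556 / 16900 × 1.12
    = 0.08483 m = 84.83 mm

S_e ≈ 84.8 mm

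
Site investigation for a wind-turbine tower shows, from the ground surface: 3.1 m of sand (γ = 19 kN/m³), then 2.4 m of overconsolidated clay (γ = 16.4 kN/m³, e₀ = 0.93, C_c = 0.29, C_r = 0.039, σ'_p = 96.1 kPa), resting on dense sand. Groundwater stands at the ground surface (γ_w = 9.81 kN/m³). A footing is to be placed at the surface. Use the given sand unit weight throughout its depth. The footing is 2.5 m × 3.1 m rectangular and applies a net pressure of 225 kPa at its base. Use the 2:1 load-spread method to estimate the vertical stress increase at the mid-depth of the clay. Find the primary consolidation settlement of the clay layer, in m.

Mid-depth of clay below the ground surface: z = 3.1 + 2.4/2 = 4.3 m.
Total vertical stress at mid-clay: σ_v = 19×3.1 + 16.4×1.2 = 78.58 kPa.
Pore pressure: u = 9.81×(4.3 − 0) = 42.183 kPa.
Initial effective stress: σ'_0 = σ_v − u = 78.58 − 42.183 = 36.397 kPa.
Stress increase at mid-clay by the 2:1 spreading method:
Δσ = qBL/((B+z)(L+z)) = 225×2.5×3.1/((2.5+4.3)(3.1+4.3)) = 34.653 kPa
Final effective stress: σ'_f = 36.397 + 34.653 = 71.05 kPa.
σ'_f = 71.05 ≤ σ'_p = 96.1 kPa, so the clay remains overconsolidated and only the recompression index applies:
S_c = C_r·H/(1+e₀)·log₁₀(σ'_f/σ'_0) = 0.039×2.4/1.93×log₁₀(71.05/36.397)
    = 0.048497 × 0.2905 = 0.01409 m

S_c ≈ 0.0141 m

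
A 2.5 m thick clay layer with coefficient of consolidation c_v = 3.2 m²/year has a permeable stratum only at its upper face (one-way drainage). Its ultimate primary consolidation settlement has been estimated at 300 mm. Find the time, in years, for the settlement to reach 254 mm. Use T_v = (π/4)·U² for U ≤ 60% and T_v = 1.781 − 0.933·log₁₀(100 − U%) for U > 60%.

Drainage path length: H_d = H = 2.5 m (single drainage).
U = S(t)/S_ult = 254/300 = 0.8467.
U > 60%: T_v = 1.781 − 0.933·log₁₀(100 − 84.667) = 0.6748.
t = T_v·H_d²/c_v = 0.6748×2.5²/3.2 = 1.318 years.

t ≈ 1.32 years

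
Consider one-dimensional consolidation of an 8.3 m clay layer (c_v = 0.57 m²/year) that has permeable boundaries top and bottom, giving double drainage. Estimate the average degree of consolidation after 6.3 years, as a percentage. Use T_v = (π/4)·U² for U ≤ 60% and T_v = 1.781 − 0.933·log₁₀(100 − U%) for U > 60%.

Drainage path length: H_d = H/2 = 4.15 m (double drainage).
T_v = c_v·t/H_d² = 0.57×6.3/4.15² = 0.20851.
T_v = 0.20851 corresponds to the U ≤ 60% branch:
U = √(4T_v/π) = 0.5153

U ≈ 51.5 %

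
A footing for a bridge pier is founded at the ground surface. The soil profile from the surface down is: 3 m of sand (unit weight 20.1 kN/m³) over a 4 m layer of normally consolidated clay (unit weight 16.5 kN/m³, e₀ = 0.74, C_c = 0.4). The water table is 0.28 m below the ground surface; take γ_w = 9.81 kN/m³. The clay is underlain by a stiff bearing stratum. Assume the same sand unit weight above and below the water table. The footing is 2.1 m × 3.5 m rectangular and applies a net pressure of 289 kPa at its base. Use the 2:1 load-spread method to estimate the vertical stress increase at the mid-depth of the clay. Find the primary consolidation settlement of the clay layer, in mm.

Mid-depth of clay below the ground surface: z = 3 + 4/2 = 5 m.
Total vertical stress at mid-clay: σ_v = 20.1×3 + 16.5×2 = 93.3 kPa.
Pore pressure: u = 9.81×(5 − 0.28) = 46.303 kPa.
Initial effective stress: σ'_0 = σ_v − u = 93.3 − 46.303 = 46.997 kPa.
Stress increase at mid-clay by the 2:1 spreading method:
Δσ = qBL/((B+z)(L+z)) = 289×2.1×3.5/((2.1+5)(3.5+5)) = 35.197 kPa
Final effective stress: σ'_f = σ'_0 + Δσ = 46.997 + 35.197 = 82.194 kPa.
Normally consolidated clay, so the full stress increment lies on the virgin compression line:
S_c = C_c·H/(1+e₀)·log₁₀(σ'_f/σ'_0) = 0.4×4/(1+0.74)×log₁₀(82.194/46.997)
    = 0.91954 × 0.24277 = 0.2232 m

S_c ≈ 223 mm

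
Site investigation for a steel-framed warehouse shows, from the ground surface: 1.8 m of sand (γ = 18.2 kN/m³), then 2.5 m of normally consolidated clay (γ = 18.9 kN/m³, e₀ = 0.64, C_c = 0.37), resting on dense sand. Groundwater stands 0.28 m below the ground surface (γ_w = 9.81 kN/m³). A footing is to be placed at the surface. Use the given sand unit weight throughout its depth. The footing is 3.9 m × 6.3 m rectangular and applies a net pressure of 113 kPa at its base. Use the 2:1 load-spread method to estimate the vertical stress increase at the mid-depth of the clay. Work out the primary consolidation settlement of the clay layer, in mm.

S_c ≈ 221 mm

Mid-depth of clay below the ground surface: z = 1.8 + 2.5/2 = 3.05 m.
Total vertical stress at mid-clay: σ_v = 18.2×1.8 + 18.9×1.25 = 56.385 kPa.
Pore pressure: u = 9.81×(3.05 − 0.28) = 27.174 kPa.
Initial effective stress: σ'_0 = σ_v − u = 56.385 − 27.174 = 29.211 kPa.
Stress increase at mid-clay by the 2:1 spreading method:
Δσ = qBL/((B+z)(L+z)) = 113×3.9×6.3/((3.9+3.05)(6.3+3.05)) = 42.726 kPa
Final effective stress: σ'_f = σ'_0 + Δσ = 29.211 + 42.726 = 71.937 kPa.
Normally consolidated clay, so the full stress increment lies on the virgin compression line:
S_c = C_c·H/(1+e₀)·log₁₀(σ'_f/σ'_0) = 0.37×2.5/(1+0.64)×log₁₀(71.937/29.211)
    = 0.56402 × 0.39141 = 0.2208 m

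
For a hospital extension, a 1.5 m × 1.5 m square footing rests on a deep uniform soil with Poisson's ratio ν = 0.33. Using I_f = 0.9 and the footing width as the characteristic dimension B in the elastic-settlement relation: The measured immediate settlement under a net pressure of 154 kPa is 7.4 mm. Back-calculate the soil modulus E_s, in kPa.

E_s ≈ 25000 kPa

S_e = q·B·(1−ν²)/E_s · I_f  ⇒  E_s = q·B·(1−ν²)·I_f / S_e.
E_s = 154 × 1.5 × 0.8911 × 0.9 / 0.0074 = 25040 kPa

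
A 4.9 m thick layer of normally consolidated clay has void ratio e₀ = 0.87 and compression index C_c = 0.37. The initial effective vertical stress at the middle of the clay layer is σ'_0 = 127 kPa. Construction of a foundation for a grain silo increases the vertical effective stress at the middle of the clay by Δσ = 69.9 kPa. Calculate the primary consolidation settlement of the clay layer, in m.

S_c ≈ 0.185 m

Final effective stress: σ'_f = σ'_0 + Δσ = 127 + 69.9 = 196.9 kPa.
Normally consolidated clay, so the full stress increment lies on the virgin compression line:
S_c = C_c·H/(1+e₀)·log₁₀(σ'_f/σ'_0) = 0.37×4.9/(1+0.87)×log₁₀(196.9/127)
    = 0.96952 × 0.19044 = 0.1846 m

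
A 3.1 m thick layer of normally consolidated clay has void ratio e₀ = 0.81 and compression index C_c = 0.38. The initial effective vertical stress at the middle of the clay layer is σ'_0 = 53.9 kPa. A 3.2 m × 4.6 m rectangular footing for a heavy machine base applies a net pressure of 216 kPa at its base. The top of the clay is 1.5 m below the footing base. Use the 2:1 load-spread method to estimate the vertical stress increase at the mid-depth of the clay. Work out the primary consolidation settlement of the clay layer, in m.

S_c ≈ 0.227 m

Mid-depth of clay below the footing base: z = 1.5 + 3.1/2 = 3.05 m.
Stress increase at mid-clay by the 2:1 spreading method:
Δσ = qBL/((B+z)(L+z)) = 216×3.2×4.6/((3.2+3.05)(4.6+3.05)) = 66.5 kPa
Final effective stress: σ'_f = σ'_0 + Δσ = 53.9 + 66.5 = 120.4 kPa.
Normally consolidated clay, so the full stress increment lies on the virgin compression line:
S_c = C_c·H/(1+e₀)·log₁₀(σ'_f/σ'_0) = 0.38×3.1/(1+0.81)×log₁₀(120.4/53.9)
    = 0.65083 × 0.34904 = 0.2272 m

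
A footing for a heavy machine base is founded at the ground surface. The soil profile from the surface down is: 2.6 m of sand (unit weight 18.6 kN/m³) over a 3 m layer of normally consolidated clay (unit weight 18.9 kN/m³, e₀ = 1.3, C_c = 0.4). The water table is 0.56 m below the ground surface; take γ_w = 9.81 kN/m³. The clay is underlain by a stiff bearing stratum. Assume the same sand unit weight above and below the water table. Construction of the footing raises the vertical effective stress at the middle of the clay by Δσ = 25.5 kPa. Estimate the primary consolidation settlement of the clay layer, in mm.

Mid-depth of clay below the ground surface: z = 2.6 + 3/2 = 4.1 m.
Total vertical stress at mid-clay: σ_v = 18.6×2.6 + 18.9×1.5 = 76.71 kPa.
Pore pressure: u = 9.81×(4.1 − 0.56) = 34.727 kPa.
Initial effective stress: σ'_0 = σ_v − u = 76.71 − 34.727 = 41.983 kPa.
Final effective stress: σ'_f = σ'_0 + Δσ = 41.983 + 25.5 = 67.483 kPa.
Normally consolidated clay, so the full stress increment lies on the virgin compression line:
S_c = C_c·H/(1+e₀)·log₁₀(σ'_f/σ'_0) = 0.4×3/(1+1.3)×log₁₀(67.483/41.983)
    = 0.52174 × 0.20612 = 0.1075 m

S_c ≈ 108 mm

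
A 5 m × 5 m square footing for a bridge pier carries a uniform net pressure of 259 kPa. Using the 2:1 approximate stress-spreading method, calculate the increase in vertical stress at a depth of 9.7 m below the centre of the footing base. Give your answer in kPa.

By the 2:1 method the load spreads at 1 horizontal : 2 vertical, so at depth z the loaded area has grown by z in each plan dimension:
Δσ = qBL/((B+z)(L+z)) = 259×5×5/((5+9.7)(5+9.7)) = 29.964 kPa

Δσ_z ≈ 30 kPa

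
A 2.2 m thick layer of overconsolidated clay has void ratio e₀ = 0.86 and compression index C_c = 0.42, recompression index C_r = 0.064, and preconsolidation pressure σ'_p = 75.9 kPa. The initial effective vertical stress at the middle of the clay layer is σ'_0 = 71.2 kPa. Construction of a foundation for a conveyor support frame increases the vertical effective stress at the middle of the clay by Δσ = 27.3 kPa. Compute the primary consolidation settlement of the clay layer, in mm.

Final effective stress: σ'_f = 71.2 + 27.3 = 98.5 kPa.
σ'_f = 98.5 > σ'_p = 75.9 kPa, so the stress path crosses the preconsolidation pressure — recompression up to σ'_p, then virgin compression beyond:
S_c = H/(1+e₀)·[C_r·log₁₀(σ'_p/σ'_0) + C_c·log₁₀(σ'_f/σ'_p)]
    = 2.2/1.86 × [0.064×log₁₀(75.9/71.2) + 0.42×log₁₀(98.5/75.9)]
    = 1.1828 × [0.0017768 + 0.047542] = 0.05833 m

S_c ≈ 58.3 mm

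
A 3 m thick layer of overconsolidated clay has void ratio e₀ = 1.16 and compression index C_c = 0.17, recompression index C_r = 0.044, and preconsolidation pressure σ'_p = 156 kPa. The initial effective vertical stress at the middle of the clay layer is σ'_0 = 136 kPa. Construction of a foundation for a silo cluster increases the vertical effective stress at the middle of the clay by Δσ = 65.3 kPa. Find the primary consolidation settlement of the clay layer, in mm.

S_c ≈ 29.8 mm

Final effective stress: σ'_f = 136 + 65.3 = 201.3 kPa.
σ'_f = 201.3 > σ'_p = 156 kPa, so the stress path crosses the preconsolidation pressure — recompression up to σ'_p, then virgin compression beyond:
S_c = H/(1+e₀)·[C_r·log₁₀(σ'_p/σ'_0) + C_c·log₁₀(σ'_f/σ'_p)]
    = 3/2.16 × [0.044×log₁₀(156/136) + 0.17×log₁₀(201.3/156)]
    = 1.3889 × [0.0026218 + 0.018822] = 0.02978 m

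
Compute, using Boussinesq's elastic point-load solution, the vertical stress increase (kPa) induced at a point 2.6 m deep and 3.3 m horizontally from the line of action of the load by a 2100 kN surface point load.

Boussinesq vertical stress below a point load on an elastic half-space:
Δσ_z = 3P/(2πz²) · [1 + (r/z)²]^(−5/2)
r/z = 3.3/2.6 = 1.2692; [1+(r/z)²]^(−5/2) = 0.090783.
Δσ_z = 3×2100/(2π×2.6²) × 0.090783 = 148.32 × 0.090783 = 13.46 kPa

Δσ_z ≈ 13.5 kPa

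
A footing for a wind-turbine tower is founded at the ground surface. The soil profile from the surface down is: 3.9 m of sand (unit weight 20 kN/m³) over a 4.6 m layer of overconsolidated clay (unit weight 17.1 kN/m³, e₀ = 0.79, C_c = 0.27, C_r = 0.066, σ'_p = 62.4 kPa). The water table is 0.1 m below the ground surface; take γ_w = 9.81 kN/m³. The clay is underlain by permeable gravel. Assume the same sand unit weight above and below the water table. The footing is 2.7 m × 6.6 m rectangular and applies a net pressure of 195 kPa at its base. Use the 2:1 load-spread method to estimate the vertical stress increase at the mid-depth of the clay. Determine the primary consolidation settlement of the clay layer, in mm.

Mid-depth of clay below the ground surface: z = 3.9 + 4.6/2 = 6.2 m.
Total vertical stress at mid-clay: σ_v = 20×3.9 + 17.1×2.3 = 117.33 kPa.
Pore pressure: u = 9.81×(6.2 − 0.1) = 59.841 kPa.
Initial effective stress: σ'_0 = σ_v − u = 117.33 − 59.841 = 57.489 kPa.
Stress increase at mid-clay by the 2:1 spreading method:
Δσ = qBL/((B+z)(L+z)) = 195×2.7×6.6/((2.7+6.2)(6.6+6.2)) = 30.503 kPa
Final effective stress: σ'_f = 57.489 + 30.503 = 87.992 kPa.
σ'_f = 87.992 > σ'_p = 62.4 kPa, so the stress path crosses the preconsolidation pressure — recompression up to σ'_p, then virgin compression beyond:
S_c = H/(1+e₀)·[C_r·log₁₀(σ'_p/σ'_0) + C_c·log₁₀(σ'_f/σ'_p)]
    = 4.6/1.79 × [0.066×log₁₀(62.4/57.489) + 0.27×log₁₀(87.992/62.4)]
    = 2.5698 × [0.0023496 + 0.0403] = 0.1096 m

S_c ≈ 110 mm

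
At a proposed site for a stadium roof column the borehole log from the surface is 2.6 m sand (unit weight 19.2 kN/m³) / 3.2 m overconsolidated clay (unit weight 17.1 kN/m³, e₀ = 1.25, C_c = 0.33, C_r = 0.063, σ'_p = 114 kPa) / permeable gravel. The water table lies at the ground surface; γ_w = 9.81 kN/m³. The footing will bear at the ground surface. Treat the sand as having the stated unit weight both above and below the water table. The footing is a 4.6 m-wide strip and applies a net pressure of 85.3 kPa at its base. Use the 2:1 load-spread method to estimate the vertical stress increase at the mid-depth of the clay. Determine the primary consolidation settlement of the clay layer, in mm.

Mid-depth of clay below the ground surface: z = 2.6 + 3.2/2 = 4.2 m.
Total vertical stress at mid-clay: σ_v = 19.2×2.6 + 17.1×1.6 = 77.28 kPa.
Pore pressure: u = 9.81×(4.2 − 0) = 41.202 kPa.
Initial effective stress: σ'_0 = σ_v − u = 77.28 − 41.202 = 36.078 kPa.
Stress increase at mid-clay by the 2:1 spreading method:
Δσ = qB/(B+z) = 85.3×4.6/(4.6+4.2) = 44.589 kPa
Final effective stress: σ'_f = 36.078 + 44.589 = 80.667 kPa.
σ'_f = 80.667 ≤ σ'_p = 114 kPa, so the clay remains overconsolidated and only the recompression index applies:
S_c = C_r·H/(1+e₀)·log₁₀(σ'_f/σ'_0) = 0.063×3.2/2.25×log₁₀(80.667/36.078)
    = 0.089599 × 0.34945 = 0.03131 m

S_c ≈ 31.3 mm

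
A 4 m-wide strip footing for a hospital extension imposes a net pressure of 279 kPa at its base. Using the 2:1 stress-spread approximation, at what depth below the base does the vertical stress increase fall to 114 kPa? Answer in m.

2:1 spreading — at depth z the loaded area has grown by z in each plan dimension:
qB/(B+z) = Δσ_z ⇒ z = qB/Δσ_z − B = 279×4/114 − 4 = 5.789 m

z ≈ 5.79 m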